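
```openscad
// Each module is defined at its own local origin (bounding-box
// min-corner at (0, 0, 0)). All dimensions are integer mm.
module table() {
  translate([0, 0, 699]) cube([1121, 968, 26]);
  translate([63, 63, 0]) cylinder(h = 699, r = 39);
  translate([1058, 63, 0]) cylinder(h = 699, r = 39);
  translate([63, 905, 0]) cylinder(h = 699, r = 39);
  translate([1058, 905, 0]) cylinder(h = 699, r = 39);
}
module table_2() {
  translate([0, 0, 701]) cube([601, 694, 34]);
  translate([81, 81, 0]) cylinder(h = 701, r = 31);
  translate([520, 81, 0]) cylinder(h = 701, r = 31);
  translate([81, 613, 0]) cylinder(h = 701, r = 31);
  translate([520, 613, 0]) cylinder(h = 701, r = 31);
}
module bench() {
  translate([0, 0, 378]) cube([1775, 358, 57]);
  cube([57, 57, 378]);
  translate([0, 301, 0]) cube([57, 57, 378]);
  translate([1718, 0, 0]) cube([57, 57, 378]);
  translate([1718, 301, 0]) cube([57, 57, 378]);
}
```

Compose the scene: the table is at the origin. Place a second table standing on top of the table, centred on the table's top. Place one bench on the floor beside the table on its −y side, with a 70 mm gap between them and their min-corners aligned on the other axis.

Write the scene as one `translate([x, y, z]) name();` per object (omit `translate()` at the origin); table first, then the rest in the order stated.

table();
translate([260, 137, 725]) table_2();
translate([0, -428, 0]) bench();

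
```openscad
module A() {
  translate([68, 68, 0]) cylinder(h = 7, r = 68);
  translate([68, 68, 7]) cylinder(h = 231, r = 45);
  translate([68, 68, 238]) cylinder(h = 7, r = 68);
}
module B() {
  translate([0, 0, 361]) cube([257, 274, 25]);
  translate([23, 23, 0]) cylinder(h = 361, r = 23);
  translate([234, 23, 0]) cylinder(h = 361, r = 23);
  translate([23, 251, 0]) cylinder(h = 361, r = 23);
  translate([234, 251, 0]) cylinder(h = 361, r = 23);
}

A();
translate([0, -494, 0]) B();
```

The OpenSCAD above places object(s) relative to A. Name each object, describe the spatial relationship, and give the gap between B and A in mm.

A is a spool. B is a stool. The stool is on the floor beside the spool on its −y side. The gap between the stool and the spool is 220 mm.

The stool's nearest face is 220 mm from the spool's −y face.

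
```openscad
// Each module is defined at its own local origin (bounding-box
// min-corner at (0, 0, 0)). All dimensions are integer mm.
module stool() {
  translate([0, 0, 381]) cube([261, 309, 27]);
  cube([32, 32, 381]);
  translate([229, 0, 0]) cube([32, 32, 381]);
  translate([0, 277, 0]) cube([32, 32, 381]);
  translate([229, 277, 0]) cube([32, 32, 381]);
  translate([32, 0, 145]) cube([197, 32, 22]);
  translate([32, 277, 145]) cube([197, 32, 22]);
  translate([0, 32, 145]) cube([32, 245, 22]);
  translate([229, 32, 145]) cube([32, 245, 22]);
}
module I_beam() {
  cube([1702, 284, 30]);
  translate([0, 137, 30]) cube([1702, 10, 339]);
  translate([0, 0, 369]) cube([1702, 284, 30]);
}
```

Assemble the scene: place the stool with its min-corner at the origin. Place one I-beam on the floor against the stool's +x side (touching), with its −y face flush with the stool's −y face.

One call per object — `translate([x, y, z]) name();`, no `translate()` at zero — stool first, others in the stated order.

stool();
translate([261, 0, 0]) I_beam();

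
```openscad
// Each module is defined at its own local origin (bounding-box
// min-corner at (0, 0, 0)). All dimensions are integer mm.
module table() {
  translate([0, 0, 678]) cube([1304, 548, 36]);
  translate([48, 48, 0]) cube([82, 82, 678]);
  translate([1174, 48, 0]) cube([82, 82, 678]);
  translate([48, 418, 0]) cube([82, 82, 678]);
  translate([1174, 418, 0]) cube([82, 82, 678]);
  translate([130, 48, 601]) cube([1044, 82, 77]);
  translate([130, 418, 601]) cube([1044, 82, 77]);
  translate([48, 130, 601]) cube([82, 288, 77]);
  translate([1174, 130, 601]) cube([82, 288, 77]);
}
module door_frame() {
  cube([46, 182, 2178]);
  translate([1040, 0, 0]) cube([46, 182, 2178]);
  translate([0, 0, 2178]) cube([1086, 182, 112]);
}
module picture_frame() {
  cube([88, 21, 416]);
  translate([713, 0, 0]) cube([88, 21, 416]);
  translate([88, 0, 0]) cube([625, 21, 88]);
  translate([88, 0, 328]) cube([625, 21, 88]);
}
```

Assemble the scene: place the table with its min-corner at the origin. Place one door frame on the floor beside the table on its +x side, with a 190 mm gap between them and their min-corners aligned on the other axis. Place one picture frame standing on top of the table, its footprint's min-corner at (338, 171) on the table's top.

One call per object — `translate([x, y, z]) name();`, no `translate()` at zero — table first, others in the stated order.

table();
translate([1494, 0, 0]) door_frame();
translate([338, 171, 714]) picture_frame();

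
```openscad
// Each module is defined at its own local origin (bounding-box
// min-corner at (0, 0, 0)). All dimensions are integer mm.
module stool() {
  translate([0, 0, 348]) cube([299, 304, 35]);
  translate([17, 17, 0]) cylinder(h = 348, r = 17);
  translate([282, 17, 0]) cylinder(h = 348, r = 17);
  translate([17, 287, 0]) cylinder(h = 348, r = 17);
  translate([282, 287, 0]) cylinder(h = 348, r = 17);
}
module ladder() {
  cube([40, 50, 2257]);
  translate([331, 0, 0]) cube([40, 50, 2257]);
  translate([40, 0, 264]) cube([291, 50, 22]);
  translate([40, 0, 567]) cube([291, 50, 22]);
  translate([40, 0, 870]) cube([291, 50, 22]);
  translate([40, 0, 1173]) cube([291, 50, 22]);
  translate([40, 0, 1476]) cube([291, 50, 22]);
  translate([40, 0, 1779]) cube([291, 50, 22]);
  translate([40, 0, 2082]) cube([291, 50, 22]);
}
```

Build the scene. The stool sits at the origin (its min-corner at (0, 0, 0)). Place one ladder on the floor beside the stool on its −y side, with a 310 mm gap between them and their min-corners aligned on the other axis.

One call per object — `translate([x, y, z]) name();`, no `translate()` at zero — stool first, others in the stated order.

stool();
translate([0, -360, 0]) ladder();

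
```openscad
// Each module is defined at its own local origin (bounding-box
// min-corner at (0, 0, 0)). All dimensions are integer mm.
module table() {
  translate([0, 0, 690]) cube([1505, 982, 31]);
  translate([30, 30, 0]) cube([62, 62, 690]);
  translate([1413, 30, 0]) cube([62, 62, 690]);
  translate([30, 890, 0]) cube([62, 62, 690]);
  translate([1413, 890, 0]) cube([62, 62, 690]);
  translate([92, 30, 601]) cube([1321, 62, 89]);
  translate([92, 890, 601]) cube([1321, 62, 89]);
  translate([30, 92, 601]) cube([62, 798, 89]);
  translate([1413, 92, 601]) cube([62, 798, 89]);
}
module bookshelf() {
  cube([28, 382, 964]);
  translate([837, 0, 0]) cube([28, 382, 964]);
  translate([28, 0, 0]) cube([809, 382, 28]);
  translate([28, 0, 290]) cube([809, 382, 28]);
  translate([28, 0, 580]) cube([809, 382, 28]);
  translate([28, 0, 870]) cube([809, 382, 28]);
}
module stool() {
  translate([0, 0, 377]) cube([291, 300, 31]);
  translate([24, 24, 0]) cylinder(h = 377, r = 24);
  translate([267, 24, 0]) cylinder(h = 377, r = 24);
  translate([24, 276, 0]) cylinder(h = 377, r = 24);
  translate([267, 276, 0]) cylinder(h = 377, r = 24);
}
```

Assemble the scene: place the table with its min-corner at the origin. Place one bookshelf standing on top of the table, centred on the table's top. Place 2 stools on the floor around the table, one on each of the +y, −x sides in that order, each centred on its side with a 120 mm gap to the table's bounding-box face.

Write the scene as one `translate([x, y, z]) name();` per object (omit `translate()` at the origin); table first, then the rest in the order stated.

table();
translate([320, 300, 721]) bookshelf();
translate([607, 1102, 0]) stool();
translate([-411, 341, 0]) stool();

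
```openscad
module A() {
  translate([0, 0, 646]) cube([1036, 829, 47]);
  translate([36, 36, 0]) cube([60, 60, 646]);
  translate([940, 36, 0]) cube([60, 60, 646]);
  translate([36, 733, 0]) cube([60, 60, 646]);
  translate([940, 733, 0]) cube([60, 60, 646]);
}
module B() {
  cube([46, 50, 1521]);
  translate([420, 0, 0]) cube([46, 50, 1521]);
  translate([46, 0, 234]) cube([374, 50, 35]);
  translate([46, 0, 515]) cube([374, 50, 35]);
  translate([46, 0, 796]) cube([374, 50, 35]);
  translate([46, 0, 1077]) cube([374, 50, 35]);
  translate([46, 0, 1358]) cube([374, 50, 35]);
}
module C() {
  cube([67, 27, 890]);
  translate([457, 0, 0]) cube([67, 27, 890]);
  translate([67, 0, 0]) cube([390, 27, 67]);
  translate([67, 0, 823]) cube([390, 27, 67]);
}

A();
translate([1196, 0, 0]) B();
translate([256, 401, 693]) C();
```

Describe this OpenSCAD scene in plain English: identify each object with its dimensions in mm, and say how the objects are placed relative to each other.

A is a rectangular dining table. The top is 1036×829×47 mm with its upper surface at z = 693 mm. It stands on four 60×60 mm square legs, each inset 36 mm from the nearest pair of top edges, running from the floor to the underside of the top.

B is a wooden ladder with two side rails of 46×50 mm section and 1521 mm height, set 466 mm apart overall. Between them run 5 rectangular rungs (50 mm deep, 35 mm thick), front faces flush with the rails' −y face. The bottom of the first rung is 234 mm above the floor and each subsequent rung is 281 mm higher than the one below.

C is a rectangular picture frame lying in the x–z plane (depth along y). The opening is 390 mm wide (x) by 756 mm tall (z), surrounded by a border 67 mm wide on all four sides. The frame is 27 mm deep and is made of two full-height vertical stiles with two horizontal rails fitted between them.

The ladder is on the floor beside the table on its +x side. The picture frame is on top of the table, centred.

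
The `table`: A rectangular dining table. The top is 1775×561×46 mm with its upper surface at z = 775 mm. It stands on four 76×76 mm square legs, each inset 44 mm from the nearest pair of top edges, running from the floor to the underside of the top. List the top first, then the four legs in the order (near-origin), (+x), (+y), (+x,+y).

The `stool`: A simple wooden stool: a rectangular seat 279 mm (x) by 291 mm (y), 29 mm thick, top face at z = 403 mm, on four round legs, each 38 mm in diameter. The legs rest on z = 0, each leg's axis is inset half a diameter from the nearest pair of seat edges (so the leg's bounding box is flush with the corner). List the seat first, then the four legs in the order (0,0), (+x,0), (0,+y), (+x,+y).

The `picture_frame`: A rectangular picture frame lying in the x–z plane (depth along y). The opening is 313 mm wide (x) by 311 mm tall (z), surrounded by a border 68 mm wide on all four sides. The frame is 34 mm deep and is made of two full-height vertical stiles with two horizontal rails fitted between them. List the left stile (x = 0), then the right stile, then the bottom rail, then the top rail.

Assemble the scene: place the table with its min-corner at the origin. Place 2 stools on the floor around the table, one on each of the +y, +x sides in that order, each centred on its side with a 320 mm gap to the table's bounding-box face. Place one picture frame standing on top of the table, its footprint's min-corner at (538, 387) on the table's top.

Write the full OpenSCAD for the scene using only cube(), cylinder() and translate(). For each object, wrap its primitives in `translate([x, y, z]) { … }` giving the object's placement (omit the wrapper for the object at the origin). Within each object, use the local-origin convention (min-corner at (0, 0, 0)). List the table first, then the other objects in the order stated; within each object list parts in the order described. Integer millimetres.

translate([0, 0, 729]) cube([1775, 561, 46]);
translate([44, 44, 0]) cube([76, 76, 729]);
translate([1655, 44, 0]) cube([76, 76, 729]);
translate([44, 441, 0]) cube([76, 76, 729]);
translate([1655, 441, 0]) cube([76, 76, 729]);
translate([748, 881, 0]) {
  translate([0, 0, 374]) cube([279, 291, 29]);
  translate([19, 19, 0]) cylinder(h = 374, r = 19);
  translate([260, 19, 0]) cylinder(h = 374, r = 19);
  translate([19, 272, 0]) cylinder(h = 374, r = 19);
  translate([260, 272, 0]) cylinder(h = 374, r = 19);
}
translate([2095, 135, 0]) {
  translate([0, 0, 374]) cube([279, 291, 29]);
  translate([19, 19, 0]) cylinder(h = 374, r = 19);
  translate([260, 19, 0]) cylinder(h = 374, r = 19);
  translate([19, 272, 0]) cylinder(h = 374, r = 19);
  translate([260, 272, 0]) cylinder(h = 374, r = 19);
}
translate([538, 387, 775]) {
  cube([68, 34, 447]);
  translate([381, 0, 0]) cube([68, 34, 447]);
  translate([68, 0, 0]) cube([313, 34, 68]);
  translate([68, 0, 379]) cube([313, 34, 68]);
}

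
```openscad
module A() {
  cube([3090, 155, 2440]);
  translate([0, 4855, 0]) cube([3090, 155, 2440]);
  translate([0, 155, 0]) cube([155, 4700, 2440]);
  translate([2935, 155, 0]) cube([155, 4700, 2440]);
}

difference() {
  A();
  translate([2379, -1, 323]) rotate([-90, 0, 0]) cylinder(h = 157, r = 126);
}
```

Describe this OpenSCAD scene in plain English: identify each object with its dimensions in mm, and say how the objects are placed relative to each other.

A is a box-shaped house frame (walls only): outside footprint 3090×5010 mm, wall height 2440 mm, wall thickness 155 mm. The two y-facing walls run the full x-width; the two x-facing walls fit between the inner faces of the y-facing walls.

The house frame has a circular hole of radius 126 mm through its front wall, centred at (x = 2379, z = 323).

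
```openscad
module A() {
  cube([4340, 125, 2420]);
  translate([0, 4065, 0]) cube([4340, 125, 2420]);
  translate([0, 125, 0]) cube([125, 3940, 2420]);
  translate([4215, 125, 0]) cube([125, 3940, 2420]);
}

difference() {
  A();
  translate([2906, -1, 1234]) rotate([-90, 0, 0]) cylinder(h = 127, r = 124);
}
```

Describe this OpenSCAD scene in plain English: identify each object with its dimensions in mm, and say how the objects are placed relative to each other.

A is a box-shaped house frame (walls only): outside footprint 4340×4190 mm, wall height 2420 mm, wall thickness 125 mm. The two y-facing walls run the full x-width; the two x-facing walls fit between the inner faces of the y-facing walls.

The house frame has a circular hole of radius 124 mm through its front wall, centred at (x = 2906, z = 1234).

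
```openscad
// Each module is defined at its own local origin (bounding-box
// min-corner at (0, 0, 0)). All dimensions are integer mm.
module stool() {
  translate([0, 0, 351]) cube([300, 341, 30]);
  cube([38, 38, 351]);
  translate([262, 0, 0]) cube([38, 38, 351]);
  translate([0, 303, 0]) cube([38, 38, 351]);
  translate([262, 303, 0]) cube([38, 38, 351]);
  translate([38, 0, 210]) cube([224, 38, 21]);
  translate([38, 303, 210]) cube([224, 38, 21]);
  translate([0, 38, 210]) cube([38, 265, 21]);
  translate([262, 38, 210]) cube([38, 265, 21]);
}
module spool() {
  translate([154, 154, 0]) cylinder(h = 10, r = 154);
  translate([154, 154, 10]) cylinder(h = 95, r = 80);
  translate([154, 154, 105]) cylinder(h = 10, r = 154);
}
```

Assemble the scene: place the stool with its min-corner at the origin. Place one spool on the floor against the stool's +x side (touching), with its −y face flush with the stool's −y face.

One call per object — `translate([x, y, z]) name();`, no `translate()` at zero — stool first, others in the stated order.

stool();
translate([300, 0, 0]) spool();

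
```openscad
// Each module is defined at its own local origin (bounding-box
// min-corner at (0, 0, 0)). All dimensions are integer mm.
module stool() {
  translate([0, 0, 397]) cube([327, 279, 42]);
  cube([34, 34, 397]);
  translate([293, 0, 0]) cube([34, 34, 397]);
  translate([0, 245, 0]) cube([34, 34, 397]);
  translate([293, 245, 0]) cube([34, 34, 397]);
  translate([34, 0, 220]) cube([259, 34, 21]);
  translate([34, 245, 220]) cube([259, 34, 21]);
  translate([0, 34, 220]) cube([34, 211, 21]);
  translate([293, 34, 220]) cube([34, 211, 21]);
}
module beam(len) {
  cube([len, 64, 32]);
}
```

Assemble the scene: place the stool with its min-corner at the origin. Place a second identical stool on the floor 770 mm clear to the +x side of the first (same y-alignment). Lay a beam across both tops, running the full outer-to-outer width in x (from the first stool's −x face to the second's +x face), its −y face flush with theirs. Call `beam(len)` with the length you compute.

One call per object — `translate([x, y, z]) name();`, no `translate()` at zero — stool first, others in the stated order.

stool();
translate([1097, 0, 0]) stool();
translate([0, 0, 439]) beam(1424);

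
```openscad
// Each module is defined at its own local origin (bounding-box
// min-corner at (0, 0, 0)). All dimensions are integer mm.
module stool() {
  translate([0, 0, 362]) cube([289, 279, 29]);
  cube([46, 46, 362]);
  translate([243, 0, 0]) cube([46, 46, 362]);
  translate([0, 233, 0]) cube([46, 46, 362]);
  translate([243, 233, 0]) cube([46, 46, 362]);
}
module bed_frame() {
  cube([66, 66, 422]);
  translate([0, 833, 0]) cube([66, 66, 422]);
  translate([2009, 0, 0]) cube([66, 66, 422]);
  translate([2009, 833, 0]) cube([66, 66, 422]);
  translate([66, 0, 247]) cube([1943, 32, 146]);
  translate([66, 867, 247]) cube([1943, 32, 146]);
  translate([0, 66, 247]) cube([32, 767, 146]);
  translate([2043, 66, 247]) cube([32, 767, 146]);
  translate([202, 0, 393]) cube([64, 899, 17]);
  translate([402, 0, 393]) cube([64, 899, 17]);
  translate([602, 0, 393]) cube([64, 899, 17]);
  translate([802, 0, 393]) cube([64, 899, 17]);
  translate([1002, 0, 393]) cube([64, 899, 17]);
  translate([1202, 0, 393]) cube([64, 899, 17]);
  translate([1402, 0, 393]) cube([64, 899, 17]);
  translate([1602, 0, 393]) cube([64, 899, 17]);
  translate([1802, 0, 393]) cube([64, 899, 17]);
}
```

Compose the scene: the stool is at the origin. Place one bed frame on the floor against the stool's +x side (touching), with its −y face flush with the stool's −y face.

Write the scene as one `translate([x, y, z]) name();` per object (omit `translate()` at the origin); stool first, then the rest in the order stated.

stool();
translate([289, 0, 0]) bed_frame();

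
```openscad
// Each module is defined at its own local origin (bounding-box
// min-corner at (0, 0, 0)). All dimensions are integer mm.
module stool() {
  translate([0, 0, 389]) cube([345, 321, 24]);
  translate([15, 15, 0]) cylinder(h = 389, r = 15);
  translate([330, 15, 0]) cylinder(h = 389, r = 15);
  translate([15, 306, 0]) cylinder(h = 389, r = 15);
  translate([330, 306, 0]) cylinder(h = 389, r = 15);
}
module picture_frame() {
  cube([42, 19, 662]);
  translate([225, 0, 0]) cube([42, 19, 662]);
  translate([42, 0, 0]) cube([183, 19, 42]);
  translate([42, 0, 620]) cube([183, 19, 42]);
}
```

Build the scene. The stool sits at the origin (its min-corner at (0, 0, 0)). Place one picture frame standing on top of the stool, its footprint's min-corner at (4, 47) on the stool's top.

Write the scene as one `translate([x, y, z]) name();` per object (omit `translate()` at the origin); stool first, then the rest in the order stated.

stool();
translate([4, 47, 413]) picture_frame();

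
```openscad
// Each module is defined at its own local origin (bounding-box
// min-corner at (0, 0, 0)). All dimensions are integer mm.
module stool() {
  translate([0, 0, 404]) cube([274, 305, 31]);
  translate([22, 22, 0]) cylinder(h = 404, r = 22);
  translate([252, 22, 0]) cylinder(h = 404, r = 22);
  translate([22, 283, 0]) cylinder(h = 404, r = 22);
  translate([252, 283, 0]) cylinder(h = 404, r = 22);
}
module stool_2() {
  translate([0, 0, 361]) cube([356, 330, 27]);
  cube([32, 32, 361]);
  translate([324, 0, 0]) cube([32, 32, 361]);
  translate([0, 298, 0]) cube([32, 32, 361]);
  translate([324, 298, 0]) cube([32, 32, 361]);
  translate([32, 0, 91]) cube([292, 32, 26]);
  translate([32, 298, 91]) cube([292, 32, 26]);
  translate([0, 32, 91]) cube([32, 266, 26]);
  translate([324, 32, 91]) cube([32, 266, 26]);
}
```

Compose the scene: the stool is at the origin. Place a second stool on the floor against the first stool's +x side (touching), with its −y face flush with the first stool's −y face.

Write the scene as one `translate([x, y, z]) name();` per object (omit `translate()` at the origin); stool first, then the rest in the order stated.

stool();
translate([274, 0, 0]) stool_2();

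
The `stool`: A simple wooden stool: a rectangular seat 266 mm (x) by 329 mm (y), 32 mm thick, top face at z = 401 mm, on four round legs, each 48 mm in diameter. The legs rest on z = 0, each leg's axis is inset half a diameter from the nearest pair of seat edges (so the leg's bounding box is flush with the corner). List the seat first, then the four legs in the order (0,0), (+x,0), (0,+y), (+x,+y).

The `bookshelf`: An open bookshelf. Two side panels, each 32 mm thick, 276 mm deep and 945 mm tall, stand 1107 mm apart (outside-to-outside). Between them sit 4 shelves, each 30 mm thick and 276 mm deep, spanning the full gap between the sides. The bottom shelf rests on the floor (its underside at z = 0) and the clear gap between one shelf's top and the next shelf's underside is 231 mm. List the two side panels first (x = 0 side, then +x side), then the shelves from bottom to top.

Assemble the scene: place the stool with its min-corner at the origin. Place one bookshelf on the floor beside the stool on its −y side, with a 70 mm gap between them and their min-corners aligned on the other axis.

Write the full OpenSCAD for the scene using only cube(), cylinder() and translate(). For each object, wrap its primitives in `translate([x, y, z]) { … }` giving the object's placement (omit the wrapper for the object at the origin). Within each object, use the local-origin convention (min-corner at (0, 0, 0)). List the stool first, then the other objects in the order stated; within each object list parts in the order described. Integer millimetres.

translate([0, 0, 369]) cube([266, 329, 32]);
translate([24, 24, 0]) cylinder(h = 369, r = 24);
translate([242, 24, 0]) cylinder(h = 369, r = 24);
translate([24, 305, 0]) cylinder(h = 369, r = 24);
translate([242, 305, 0]) cylinder(h = 369, r = 24);
translate([0, -346, 0]) {
  cube([32, 276, 945]);
  translate([1075, 0, 0]) cube([32, 276, 945]);
  translate([32, 0, 0]) cube([1043, 276, 30]);
  translate([32, 0, 261]) cube([1043, 276, 30]);
  translate([32, 0, 522]) cube([1043, 276, 30]);
  translate([32, 0, 783]) cube([1043, 276, 30]);
}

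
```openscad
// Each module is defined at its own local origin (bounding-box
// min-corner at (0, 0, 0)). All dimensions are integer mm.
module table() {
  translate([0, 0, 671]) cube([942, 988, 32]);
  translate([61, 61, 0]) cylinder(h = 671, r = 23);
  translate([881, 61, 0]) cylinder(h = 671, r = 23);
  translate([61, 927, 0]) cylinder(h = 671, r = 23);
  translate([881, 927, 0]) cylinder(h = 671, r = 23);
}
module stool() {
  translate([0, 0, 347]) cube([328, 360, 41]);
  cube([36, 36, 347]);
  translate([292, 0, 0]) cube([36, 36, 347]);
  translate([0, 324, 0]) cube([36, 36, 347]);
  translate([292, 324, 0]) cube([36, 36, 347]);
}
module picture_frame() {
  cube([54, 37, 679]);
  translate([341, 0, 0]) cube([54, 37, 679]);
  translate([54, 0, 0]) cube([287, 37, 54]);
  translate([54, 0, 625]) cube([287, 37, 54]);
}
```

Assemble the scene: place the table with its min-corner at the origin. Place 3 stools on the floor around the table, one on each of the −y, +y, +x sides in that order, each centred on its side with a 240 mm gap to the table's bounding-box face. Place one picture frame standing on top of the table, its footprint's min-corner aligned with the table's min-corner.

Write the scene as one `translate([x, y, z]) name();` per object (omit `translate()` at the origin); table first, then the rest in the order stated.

table();
translate([307, -600, 0]) stool();
translate([307, 1228, 0]) stool();
translate([1182, 314, 0]) stool();
translate([0, 0, 703]) picture_frame();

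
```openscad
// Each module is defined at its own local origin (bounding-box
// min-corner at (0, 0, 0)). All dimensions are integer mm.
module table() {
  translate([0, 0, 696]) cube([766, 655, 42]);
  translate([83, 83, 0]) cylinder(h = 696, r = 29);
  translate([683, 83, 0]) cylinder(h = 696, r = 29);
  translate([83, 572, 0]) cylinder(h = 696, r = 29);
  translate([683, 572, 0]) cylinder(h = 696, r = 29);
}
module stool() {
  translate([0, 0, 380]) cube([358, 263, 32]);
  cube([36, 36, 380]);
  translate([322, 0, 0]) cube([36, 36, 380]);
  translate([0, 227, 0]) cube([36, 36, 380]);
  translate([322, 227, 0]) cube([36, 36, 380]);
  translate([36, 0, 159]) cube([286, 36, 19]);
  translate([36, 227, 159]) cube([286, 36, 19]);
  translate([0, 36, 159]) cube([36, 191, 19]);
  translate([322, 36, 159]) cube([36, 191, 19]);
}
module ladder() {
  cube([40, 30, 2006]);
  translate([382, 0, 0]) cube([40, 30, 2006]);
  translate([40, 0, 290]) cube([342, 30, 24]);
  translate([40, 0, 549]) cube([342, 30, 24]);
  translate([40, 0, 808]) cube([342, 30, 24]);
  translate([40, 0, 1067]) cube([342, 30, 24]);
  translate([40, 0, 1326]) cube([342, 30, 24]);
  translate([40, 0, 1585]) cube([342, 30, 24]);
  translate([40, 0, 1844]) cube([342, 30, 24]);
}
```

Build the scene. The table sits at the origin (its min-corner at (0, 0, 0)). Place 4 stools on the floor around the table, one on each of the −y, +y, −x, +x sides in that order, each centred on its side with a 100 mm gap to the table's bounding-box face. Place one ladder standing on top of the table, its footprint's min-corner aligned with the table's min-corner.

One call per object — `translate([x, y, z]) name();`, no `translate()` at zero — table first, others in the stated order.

table();
translate([204, -363, 0]) stool();
translate([204, 755, 0]) stool();
translate([-458, 196, 0]) stool();
translate([866, 196, 0]) stool();
translate([0, 0, 738]) ladder();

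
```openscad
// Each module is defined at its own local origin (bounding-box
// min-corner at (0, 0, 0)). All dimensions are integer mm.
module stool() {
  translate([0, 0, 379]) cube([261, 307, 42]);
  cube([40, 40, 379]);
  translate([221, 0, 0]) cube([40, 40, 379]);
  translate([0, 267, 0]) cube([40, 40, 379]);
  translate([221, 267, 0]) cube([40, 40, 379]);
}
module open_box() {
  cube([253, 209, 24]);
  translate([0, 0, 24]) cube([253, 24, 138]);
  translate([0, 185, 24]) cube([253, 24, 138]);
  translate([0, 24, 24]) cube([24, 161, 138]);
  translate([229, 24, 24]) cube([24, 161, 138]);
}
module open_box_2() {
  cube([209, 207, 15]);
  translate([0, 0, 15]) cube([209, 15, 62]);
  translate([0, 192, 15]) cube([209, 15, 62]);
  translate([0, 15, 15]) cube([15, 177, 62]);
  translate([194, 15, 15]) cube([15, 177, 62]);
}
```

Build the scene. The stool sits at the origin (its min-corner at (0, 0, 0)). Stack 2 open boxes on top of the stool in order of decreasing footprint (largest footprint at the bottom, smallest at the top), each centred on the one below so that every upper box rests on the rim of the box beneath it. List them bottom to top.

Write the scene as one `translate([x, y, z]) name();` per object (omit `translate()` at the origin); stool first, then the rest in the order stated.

stool();
translate([4, 49, 421]) open_box();
translate([26, 50, 583]) open_box_2();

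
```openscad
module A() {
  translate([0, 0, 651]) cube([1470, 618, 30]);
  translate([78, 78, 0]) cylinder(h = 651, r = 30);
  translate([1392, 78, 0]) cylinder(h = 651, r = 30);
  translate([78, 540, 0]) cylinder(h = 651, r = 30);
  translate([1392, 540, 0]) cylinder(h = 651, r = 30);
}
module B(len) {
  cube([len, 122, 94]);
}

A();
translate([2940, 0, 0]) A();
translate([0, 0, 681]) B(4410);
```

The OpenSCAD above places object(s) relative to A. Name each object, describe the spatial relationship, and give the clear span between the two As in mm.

Second table starts at x = 2940; first ends at x = 1470; clear span = 2940 − 1470 = 1470 mm.

A is a table. B is a beam. A beam spans the tops of two tables. The clear span between the two tables is 1470 mm.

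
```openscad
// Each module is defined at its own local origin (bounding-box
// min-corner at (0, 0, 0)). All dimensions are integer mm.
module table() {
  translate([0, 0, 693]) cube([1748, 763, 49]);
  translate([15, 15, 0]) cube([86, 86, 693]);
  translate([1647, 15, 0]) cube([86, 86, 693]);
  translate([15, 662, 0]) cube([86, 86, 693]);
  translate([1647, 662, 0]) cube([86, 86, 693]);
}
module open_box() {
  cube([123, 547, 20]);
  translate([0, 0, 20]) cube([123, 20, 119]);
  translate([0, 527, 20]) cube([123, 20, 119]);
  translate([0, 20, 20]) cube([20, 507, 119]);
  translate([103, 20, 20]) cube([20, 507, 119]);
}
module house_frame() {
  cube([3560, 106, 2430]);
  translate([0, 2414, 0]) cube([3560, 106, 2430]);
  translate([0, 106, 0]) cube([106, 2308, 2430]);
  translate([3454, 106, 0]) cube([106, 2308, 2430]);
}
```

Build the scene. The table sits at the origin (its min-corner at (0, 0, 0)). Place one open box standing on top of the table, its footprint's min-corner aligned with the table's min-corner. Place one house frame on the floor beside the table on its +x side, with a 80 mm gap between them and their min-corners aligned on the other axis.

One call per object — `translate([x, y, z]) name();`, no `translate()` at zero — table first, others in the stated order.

table();
translate([0, 0, 742]) open_box();
translate([1828, 0, 0]) house_frame();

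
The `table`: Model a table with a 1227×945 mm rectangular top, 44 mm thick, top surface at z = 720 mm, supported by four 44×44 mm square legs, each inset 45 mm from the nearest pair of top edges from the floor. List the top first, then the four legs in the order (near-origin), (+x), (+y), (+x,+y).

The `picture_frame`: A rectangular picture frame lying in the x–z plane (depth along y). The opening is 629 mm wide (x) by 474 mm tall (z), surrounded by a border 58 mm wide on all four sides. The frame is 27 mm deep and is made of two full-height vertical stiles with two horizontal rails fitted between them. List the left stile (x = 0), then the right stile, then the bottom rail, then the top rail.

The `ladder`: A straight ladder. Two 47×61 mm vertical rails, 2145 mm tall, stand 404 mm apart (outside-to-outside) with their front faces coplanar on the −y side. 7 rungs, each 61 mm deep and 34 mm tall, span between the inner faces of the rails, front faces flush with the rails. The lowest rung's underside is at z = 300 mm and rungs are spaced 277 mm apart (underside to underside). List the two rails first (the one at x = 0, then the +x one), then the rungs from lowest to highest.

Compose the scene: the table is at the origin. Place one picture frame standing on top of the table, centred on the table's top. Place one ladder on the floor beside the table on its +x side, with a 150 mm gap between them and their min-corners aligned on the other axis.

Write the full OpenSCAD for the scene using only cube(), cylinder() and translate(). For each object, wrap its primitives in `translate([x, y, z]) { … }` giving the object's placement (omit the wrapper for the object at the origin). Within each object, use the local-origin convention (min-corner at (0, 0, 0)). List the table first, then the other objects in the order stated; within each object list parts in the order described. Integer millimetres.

translate([0, 0, 676]) cube([1227, 945, 44]);
translate([45, 45, 0]) cube([44, 44, 676]);
translate([1138, 45, 0]) cube([44, 44, 676]);
translate([45, 856, 0]) cube([44, 44, 676]);
translate([1138, 856, 0]) cube([44, 44, 676]);
translate([241, 459, 720]) {
  cube([58, 27, 590]);
  translate([687, 0, 0]) cube([58, 27, 590]);
  translate([58, 0, 0]) cube([629, 27, 58]);
  translate([58, 0, 532]) cube([629, 27, 58]);
}
translate([1377, 0, 0]) {
  cube([47, 61, 2145]);
  translate([357, 0, 0]) cube([47, 61, 2145]);
  translate([47, 0, 300]) cube([310, 61, 34]);
  translate([47, 0, 577]) cube([310, 61, 34]);
  translate([47, 0, 854]) cube([310, 61, 34]);
  translate([47, 0, 1131]) cube([310, 61, 34]);
  translate([47, 0, 1408]) cube([310, 61, 34]);
  translate([47, 0, 1685]) cube([310, 61, 34]);
  translate([47, 0, 1962]) cube([310, 61, 34]);
}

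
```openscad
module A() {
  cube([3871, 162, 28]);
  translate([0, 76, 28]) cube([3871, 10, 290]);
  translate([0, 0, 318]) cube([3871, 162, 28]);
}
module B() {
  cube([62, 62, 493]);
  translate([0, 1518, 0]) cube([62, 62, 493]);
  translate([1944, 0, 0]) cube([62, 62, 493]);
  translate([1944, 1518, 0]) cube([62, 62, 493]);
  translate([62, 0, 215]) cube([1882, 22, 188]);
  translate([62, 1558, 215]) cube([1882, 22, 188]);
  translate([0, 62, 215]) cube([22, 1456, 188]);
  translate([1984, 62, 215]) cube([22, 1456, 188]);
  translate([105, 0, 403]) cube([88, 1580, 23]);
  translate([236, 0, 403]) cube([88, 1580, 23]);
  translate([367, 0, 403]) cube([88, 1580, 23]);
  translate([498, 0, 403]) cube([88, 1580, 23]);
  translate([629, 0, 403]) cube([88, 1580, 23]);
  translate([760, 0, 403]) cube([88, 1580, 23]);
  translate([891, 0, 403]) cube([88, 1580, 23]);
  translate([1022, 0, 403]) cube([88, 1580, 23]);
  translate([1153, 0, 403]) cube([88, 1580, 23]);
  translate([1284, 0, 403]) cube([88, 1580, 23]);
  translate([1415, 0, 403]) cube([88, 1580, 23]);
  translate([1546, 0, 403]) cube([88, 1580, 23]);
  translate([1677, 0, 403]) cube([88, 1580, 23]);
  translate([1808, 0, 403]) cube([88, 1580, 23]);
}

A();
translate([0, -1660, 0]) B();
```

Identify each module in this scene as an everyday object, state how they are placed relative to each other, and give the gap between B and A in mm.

A is an I-beam. B is a bed frame. The bed frame is on the floor beside the I-beam on its −y side. The gap between the bed frame and the I-beam is 80 mm.

The bed frame's nearest face is 80 mm from the I-beam's −y face.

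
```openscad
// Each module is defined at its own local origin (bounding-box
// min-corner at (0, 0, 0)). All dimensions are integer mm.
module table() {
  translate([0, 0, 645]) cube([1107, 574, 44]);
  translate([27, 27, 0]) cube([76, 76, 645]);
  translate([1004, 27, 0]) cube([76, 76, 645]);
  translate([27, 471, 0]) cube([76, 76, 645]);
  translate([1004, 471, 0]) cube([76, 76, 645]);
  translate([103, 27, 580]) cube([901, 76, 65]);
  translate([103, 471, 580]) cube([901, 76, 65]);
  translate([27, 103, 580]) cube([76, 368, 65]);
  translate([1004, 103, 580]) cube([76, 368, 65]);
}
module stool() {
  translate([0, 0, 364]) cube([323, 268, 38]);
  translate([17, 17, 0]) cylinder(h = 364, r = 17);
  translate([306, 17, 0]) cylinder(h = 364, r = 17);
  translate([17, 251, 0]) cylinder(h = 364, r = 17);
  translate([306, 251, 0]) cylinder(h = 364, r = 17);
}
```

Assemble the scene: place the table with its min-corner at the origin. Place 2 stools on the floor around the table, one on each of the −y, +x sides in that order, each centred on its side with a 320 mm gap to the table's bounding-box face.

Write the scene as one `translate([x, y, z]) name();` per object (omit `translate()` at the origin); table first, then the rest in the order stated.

table();
translate([392, -588, 0]) stool();
translate([1427, 153, 0]) stool();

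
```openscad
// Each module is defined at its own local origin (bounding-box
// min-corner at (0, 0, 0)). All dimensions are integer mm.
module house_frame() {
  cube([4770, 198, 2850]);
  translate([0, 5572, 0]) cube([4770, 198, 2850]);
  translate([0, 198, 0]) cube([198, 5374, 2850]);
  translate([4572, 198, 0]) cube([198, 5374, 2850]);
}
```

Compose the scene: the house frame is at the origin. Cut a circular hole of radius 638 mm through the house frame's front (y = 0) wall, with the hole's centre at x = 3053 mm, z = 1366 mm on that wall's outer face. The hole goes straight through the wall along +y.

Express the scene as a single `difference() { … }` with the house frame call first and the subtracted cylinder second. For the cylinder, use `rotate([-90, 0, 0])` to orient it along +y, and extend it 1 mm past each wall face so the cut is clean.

difference() {
  house_frame();
  translate([3053, -1, 1366]) rotate([-90, 0, 0]) cylinder(h = 200, r = 638);
}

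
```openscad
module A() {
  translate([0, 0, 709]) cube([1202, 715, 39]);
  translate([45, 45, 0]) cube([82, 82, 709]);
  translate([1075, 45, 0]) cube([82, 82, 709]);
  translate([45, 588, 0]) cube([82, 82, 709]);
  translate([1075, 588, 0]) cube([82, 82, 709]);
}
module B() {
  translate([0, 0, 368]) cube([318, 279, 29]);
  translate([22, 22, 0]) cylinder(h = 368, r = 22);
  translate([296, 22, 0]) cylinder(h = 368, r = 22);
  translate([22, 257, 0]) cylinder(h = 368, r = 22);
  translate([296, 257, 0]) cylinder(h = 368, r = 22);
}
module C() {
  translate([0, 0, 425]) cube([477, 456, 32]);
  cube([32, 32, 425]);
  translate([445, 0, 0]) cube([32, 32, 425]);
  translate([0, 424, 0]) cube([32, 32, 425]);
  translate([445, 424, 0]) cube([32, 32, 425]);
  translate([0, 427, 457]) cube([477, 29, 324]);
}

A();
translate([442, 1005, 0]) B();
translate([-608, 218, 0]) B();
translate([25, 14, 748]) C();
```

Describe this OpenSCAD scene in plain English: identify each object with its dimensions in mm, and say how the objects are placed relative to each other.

A is a table with a 1202×715 mm rectangular top, 39 mm thick, top surface at z = 748 mm, supported by four 82×82 mm square legs, each inset 45 mm from the nearest pair of top edges, running from the floor.

B is a simple wooden stool: a rectangular seat 318 mm (x) by 279 mm (y), 29 mm thick, top face at z = 397 mm, on four round legs, each 44 mm in diameter. The legs rest on z = 0, each leg's axis is inset half a diameter from the nearest pair of seat edges (so the leg's bounding box is flush with the corner).

C is a chair. The seat is a 477×456×32 mm slab with its top at z = 457 mm, on four 32×32 mm corner legs (flush with the seat edges, standing on z = 0). A flat backrest 29 mm thick, 324 mm tall, spans the full seat width and rises from the seat top along its +y edge, rear face flush with the rear of the seat.

Two stools sit around the table at the +y, −x sides. The chair is on top of the table.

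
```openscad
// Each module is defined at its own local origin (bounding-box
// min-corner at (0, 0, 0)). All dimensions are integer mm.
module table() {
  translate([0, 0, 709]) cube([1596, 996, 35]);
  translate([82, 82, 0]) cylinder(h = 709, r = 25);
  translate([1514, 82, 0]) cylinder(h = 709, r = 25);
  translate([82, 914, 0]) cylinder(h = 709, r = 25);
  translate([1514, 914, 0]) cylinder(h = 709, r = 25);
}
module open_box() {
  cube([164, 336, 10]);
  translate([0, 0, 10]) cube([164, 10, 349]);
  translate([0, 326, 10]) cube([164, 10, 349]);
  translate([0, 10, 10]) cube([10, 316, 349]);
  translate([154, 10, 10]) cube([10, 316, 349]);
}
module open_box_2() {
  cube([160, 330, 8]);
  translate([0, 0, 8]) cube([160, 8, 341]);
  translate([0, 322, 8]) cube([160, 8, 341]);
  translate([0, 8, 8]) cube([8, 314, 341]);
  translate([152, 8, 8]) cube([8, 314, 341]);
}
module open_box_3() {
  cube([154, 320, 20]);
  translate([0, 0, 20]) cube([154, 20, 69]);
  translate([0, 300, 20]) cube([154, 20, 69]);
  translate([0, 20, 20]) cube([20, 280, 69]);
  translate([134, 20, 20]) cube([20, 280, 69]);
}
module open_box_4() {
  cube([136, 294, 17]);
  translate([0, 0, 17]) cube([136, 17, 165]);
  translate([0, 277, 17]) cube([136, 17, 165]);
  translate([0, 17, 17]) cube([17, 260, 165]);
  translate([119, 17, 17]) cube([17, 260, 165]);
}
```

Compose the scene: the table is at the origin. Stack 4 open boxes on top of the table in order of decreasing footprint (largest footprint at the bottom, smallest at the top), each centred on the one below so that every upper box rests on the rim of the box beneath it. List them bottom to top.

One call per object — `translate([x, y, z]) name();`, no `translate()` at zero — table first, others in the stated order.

table();
translate([716, 330, 744]) open_box();
translate([718, 333, 1103]) open_box_2();
translate([721, 338, 1452]) open_box_3();
translate([730, 351, 1541]) open_box_4();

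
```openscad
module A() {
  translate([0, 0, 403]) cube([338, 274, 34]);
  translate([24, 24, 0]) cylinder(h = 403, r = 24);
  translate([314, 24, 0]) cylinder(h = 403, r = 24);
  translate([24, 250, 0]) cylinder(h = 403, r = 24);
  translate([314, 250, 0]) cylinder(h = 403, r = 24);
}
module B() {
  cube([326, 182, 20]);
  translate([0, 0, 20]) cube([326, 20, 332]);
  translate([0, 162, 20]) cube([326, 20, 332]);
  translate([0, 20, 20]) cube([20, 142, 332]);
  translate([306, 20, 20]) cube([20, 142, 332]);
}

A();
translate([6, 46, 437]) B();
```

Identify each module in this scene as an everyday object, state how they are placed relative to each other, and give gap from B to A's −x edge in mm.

The open box's min-x is at 6; the stool's min-x is 0; gap = 6 mm.

A is a stool. B is an open box. The open box is on top of the stool, centred. The gap from the open box to the stool's −x edge is 6 mm.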